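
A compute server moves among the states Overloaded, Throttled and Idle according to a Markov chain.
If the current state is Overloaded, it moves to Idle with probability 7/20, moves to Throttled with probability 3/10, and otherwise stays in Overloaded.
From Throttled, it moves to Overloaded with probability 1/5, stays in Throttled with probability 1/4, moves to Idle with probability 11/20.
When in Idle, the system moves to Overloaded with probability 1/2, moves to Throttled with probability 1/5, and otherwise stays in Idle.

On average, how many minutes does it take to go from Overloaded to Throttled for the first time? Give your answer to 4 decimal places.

Let t(s) be the expected number of minutes to first reach Throttled from state s, with t(Throttled) = 0. Conditioning on the first minute:
t(Overloaded) = 1 + 0.35·t(Overloaded) + 0.35·t(Idle)
t(Idle) = 1 + 0.5·t(Overloaded) + 0.3·t(Idle)
Solving: t(Overloaded) = 3.7500, t(Idle) = 4.1071.
Expected minutes from Overloaded to Throttled: 3.7500.

3.7500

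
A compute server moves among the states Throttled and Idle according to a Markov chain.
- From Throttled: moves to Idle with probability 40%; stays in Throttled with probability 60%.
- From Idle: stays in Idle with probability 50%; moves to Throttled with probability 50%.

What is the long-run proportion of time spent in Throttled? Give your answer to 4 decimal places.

Let the stationary distribution be π with π = πP and π_1 + π_2 = 1.
π_1 = 0.6·π_1 + 0.5·π_2
Solving with the normalization constraint gives π = (0.5556, 0.4444).
So the stationary probability of Throttled is 0.5556.

0.5556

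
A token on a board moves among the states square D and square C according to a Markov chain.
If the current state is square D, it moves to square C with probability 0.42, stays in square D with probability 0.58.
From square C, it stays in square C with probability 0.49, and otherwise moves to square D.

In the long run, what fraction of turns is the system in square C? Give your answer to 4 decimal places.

Let the stationary distribution be π with π = πP and π_1 + π_2 = 1.
π_1 = 0.58·π_1 + 0.51·π_2
Solving with the normalization constraint gives π = (0.5484, 0.4516).
So the stationary probability of square C is 0.4516.

0.4516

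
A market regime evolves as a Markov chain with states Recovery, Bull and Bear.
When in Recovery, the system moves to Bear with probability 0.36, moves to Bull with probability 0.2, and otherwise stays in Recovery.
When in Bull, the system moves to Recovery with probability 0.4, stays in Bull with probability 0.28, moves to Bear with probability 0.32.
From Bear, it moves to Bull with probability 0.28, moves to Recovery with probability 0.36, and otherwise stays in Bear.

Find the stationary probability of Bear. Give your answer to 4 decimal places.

0.3501

Let the stationary distribution be π with π = πP and π_1 + π_2 + π_3 = 1.
π_1 = 0.44·π_1 + 0.4·π_2 + 0.36·π_3
π_2 = 0.2·π_1 + 0.28·π_2 + 0.28·π_3
Solving with the normalization constraint gives π = (0.4021, 0.2478, 0.3501).
So the stationary probability of Bear is 0.3501.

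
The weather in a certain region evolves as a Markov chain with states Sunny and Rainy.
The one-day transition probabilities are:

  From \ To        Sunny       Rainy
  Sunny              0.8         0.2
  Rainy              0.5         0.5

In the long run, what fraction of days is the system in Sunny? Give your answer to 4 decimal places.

0.7143

Let the stationary distribution be π with π = πP and π_1 + π_2 = 1.
π_1 = 0.8·π_1 + 0.5·π_2
Solving with the normalization constraint gives π = (0.7143, 0.2857).
So the stationary probability of Sunny is 0.7143.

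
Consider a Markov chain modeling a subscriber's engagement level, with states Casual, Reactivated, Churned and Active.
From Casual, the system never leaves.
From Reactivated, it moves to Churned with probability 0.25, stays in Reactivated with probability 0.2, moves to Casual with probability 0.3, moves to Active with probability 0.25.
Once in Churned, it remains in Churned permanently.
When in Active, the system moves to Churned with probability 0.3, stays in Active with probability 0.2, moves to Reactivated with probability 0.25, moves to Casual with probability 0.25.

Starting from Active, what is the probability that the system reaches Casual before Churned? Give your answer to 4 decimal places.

Let h(s) be the probability of absorption at Casual starting from transient state s. Then h(Casual) = 1 and h(Churned) = 0. By first-step analysis:
h(Reactivated) = 0.3·1 + 0.2·h(Reactivated) + 0.25·0 + 0.25·h(Active)
h(Active) = 0.25·1 + 0.25·h(Reactivated) + 0.3·0 + 0.2·h(Active)
Solving: h(Reactivated) = 0.5238, h(Active) = 0.4762.
Starting from Active, the probability is 0.4762.

0.4762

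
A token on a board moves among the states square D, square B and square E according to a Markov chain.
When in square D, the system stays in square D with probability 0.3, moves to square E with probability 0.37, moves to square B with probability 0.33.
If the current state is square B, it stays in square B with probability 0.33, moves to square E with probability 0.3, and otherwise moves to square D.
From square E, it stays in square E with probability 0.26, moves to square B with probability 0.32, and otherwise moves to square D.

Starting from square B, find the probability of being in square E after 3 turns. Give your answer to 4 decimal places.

0.3126

Propagate the distribution vector 3 turns from square B.
After 0 turns: (0.0000, 1.0000, 0.0000)
After 1 turn: (0.3700, 0.3300, 0.3000)
After 2 turns: (0.3591, 0.3270, 0.3139)
After 3 turns: (0.3606, 0.3269, 0.3126)
P(in square E after 3 turns) = 0.3126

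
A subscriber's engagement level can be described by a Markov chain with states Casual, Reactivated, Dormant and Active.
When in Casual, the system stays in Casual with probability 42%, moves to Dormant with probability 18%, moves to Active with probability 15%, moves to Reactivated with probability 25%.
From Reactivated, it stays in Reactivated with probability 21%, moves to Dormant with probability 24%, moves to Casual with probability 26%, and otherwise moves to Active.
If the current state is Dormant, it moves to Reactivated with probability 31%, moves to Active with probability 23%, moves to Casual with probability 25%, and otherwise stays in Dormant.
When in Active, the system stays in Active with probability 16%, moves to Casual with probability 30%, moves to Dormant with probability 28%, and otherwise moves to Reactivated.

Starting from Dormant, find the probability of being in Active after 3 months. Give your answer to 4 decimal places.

Propagate the distribution vector 3 months from Dormant.
After 0 months: (0.0000, 0.0000, 1.0000, 0.0000)
After 1 month: (0.2500, 0.3100, 0.2100, 0.2300)
After 2 months: (0.3071, 0.2525, 0.2279, 0.2125)
After 3 months: (0.3154, 0.2557, 0.2232, 0.2057)
P(in Active after 3 months) = 0.2057

0.2057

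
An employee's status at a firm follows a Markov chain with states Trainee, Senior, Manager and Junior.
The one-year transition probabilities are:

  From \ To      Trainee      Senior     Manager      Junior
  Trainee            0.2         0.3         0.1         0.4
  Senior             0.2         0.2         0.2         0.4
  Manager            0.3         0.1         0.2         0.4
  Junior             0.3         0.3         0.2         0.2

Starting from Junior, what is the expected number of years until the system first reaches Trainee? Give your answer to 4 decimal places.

3.6184

Let t(s) be the expected number of years to first reach Trainee from state s, with t(Trainee) = 0. Conditioning on the first year:
t(Senior) = 1 + 0.2·t(Senior) + 0.2·t(Manager) + 0.4·t(Junior)
t(Manager) = 1 + 0.1·t(Senior) + 0.2·t(Manager) + 0.4·t(Junior)
t(Junior) = 1 + 0.3·t(Senior) + 0.2·t(Manager) + 0.2·t(Junior)
Solving: t(Senior) = 3.9474, t(Manager) = 3.5526, t(Junior) = 3.6184.
Expected years from Junior to Trainee: 3.6184.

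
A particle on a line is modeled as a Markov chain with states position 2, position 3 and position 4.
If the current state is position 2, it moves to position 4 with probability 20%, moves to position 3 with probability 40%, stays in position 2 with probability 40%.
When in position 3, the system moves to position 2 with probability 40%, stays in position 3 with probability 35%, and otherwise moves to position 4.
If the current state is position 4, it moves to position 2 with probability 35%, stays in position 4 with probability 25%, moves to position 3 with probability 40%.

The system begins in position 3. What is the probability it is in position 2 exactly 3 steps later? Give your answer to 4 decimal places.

Propagate the distribution vector 3 steps from position 3.
After 0 steps: (0.0000, 1.0000, 0.0000)
After 1 step: (0.4000, 0.3500, 0.2500)
After 2 steps: (0.3875, 0.3825, 0.2300)
After 3 steps: (0.3885, 0.3809, 0.2306)
P(in position 2 after 3 steps) = 0.3885

0.3885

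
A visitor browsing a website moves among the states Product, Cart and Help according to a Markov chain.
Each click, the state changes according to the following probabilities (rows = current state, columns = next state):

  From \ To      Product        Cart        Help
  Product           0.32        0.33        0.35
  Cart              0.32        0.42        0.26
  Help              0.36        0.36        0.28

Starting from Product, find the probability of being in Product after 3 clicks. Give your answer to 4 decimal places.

Propagate the distribution vector 3 clicks from Product.
After 0 clicks: (1.0000, 0.0000, 0.0000)
After 1 click: (0.3200, 0.3300, 0.3500)
After 2 clicks: (0.3340, 0.3702, 0.2958)
After 3 clicks: (0.3318, 0.3722, 0.2960)
P(in Product after 3 clicks) = 0.3318

0.3318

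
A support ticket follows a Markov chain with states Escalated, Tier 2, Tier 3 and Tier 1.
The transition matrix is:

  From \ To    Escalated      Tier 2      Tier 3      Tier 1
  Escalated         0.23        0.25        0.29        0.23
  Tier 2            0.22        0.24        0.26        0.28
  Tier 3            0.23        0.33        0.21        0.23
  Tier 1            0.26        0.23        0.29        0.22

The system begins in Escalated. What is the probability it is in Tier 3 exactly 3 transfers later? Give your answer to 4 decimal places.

0.2613

Propagate the distribution vector 3 transfers from Escalated.
After 0 transfers: (1.0000, 0.0000, 0.0000, 0.0000)
After 1 transfer: (0.2300, 0.2500, 0.2900, 0.2300)
After 2 transfers: (0.2344, 0.2661, 0.2593, 0.2402)
After 3 transfers: (0.2345, 0.2633, 0.2613, 0.2409)
P(in Tier 3 after 3 transfers) = 0.2613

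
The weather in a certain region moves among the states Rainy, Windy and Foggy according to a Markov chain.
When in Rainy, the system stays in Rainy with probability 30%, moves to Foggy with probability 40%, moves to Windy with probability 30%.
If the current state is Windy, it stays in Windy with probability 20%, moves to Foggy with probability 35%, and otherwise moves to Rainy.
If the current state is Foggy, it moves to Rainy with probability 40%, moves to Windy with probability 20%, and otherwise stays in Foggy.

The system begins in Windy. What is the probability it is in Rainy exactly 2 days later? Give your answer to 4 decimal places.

Sum over the intermediate state after 1 day:
P = P(Windy→Rainy)·P(Rainy→Rainy) + P(Windy→Windy)·P(Windy→Rainy) + P(Windy→Foggy)·P(Foggy→Rainy)
  = 0.45×0.3 + 0.2×0.45 + 0.35×0.4
  = 0.1350 + 0.0900 + 0.1400 = 0.3650

0.3650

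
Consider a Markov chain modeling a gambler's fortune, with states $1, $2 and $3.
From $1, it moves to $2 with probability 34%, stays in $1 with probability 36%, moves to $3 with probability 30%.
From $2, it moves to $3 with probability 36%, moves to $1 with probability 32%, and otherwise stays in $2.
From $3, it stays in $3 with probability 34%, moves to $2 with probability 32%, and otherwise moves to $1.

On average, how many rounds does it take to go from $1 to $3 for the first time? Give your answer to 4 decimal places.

3.1250

Let t(s) be the expected number of rounds to first reach $3 from state s, with t($3) = 0. Conditioning on the first round:
t($1) = 1 + 0.36·t($1) + 0.34·t($2)
t($2) = 1 + 0.32·t($1) + 0.32·t($2)
Solving: t($1) = 3.1250, t($2) = 2.9412.
Expected rounds from $1 to $3: 3.1250.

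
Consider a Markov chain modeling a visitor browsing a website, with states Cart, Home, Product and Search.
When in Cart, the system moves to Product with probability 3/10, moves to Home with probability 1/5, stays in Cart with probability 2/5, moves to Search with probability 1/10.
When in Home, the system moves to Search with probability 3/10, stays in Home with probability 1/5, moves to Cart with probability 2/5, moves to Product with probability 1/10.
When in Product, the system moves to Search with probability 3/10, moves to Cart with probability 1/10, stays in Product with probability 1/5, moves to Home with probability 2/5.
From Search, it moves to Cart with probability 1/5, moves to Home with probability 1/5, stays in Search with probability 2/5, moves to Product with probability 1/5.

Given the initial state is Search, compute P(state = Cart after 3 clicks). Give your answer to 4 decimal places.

Propagate the distribution vector 3 clicks from Search.
After 0 clicks: (0.0000, 0.0000, 0.0000, 1.0000)
After 1 click: (0.2000, 0.2000, 0.2000, 0.4000)
After 2 clicks: (0.2600, 0.2400, 0.2000, 0.3000)
After 3 clicks: (0.2800, 0.2400, 0.2020, 0.2780)
P(in Cart after 3 clicks) = 0.2800

0.2800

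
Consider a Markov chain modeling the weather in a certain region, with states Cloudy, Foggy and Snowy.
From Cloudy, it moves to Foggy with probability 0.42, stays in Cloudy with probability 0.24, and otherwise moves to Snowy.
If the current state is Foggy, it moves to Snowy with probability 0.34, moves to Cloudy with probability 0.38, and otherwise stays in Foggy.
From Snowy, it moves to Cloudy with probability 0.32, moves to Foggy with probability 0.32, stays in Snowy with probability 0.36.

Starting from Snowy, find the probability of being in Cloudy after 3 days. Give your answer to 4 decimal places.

0.3153

Propagate the distribution vector 3 days from Snowy.
After 0 days: (0.0000, 0.0000, 1.0000)
After 1 day: (0.3200, 0.3200, 0.3600)
After 2 days: (0.3136, 0.3392, 0.3472)
After 3 days: (0.3153, 0.3378, 0.3469)
P(in Cloudy after 3 days) = 0.3153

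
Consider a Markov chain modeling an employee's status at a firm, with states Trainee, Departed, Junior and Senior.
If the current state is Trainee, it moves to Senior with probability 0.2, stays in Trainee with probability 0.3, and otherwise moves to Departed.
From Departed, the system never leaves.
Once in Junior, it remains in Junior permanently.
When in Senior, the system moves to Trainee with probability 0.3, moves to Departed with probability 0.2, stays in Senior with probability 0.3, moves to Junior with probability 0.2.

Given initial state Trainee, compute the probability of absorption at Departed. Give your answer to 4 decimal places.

0.9070

Let h(s) be the probability of absorption at Departed starting from transient state s. Then h(Departed) = 1 and h(Junior) = 0. By first-step analysis:
h(Trainee) = 0.3·h(Trainee) + 0.5·1 + 0.2·h(Senior)
h(Senior) = 0.3·h(Trainee) + 0.2·1 + 0.2·0 + 0.3·h(Senior)
Solving: h(Trainee) = 0.9070, h(Senior) = 0.6744.
Starting from Trainee, the probability is 0.9070.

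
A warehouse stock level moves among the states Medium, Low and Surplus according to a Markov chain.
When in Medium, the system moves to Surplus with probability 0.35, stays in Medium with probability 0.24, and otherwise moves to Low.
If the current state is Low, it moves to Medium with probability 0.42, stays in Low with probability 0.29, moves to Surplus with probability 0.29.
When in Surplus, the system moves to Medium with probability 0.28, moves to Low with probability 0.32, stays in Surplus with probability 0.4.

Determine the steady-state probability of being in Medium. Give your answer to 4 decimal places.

0.3148

Let the stationary distribution be π with π = πP and π_1 + π_2 + π_3 = 1.
π_1 = 0.24·π_1 + 0.42·π_2 + 0.28·π_3
π_2 = 0.41·π_1 + 0.29·π_2 + 0.32·π_3
Solving with the normalization constraint gives π = (0.3148, 0.3382, 0.3471).
So the stationary probability of Medium is 0.3148.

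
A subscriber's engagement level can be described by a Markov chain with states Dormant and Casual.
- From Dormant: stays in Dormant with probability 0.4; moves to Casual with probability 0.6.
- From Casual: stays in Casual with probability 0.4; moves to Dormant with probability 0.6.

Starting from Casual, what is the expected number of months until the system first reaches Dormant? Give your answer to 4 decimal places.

1.6667

Let t(s) be the expected number of months to first reach Dormant from state s, with t(Dormant) = 0. Conditioning on the first month:
t(Casual) = 1 + 0.4·t(Casual)
Solving: t(Casual) = 1.6667.
Expected months from Casual to Dormant: 1.6667.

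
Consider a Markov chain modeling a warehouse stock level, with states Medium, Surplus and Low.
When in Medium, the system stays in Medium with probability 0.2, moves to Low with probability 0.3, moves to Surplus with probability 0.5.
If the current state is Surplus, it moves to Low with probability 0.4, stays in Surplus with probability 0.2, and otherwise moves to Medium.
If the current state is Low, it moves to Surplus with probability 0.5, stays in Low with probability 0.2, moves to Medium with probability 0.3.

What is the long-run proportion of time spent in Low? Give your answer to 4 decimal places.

0.3077

Let the stationary distribution be π with π = πP and π_1 + π_2 + π_3 = 1.
π_1 = 0.2·π_1 + 0.4·π_2 + 0.3·π_3
π_2 = 0.5·π_1 + 0.2·π_2 + 0.5·π_3
Solving with the normalization constraint gives π = (0.3077, 0.3846, 0.3077).
So the stationary probability of Low is 0.3077.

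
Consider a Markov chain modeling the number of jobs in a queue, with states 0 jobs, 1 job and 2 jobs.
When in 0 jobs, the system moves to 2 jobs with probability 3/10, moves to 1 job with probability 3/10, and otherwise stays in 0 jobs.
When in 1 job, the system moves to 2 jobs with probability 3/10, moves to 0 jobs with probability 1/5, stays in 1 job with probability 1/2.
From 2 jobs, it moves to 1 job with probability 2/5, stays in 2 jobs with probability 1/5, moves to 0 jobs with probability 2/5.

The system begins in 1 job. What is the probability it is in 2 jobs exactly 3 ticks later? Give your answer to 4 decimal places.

0.2730

Propagate the distribution vector 3 ticks from 1 job.
After 0 ticks: (0.0000, 1.0000, 0.0000)
After 1 tick: (0.2000, 0.5000, 0.3000)
After 2 ticks: (0.3000, 0.4300, 0.2700)
After 3 ticks: (0.3140, 0.4130, 0.2730)
P(in 2 jobs after 3 ticks) = 0.2730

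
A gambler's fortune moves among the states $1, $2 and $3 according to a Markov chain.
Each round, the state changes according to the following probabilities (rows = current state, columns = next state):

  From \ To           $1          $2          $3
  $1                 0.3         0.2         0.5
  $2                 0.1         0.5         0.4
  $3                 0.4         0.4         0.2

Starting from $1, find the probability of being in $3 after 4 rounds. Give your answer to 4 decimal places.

Propagate the distribution vector 4 rounds from $1.
After 0 rounds: (1.0000, 0.0000, 0.0000)
After 1 round: (0.3000, 0.2000, 0.5000)
After 2 rounds: (0.3100, 0.3600, 0.3300)
After 3 rounds: (0.2610, 0.3740, 0.3650)
After 4 rounds: (0.2617, 0.3852, 0.3531)
P(in $3 after 4 rounds) = 0.3531

0.3531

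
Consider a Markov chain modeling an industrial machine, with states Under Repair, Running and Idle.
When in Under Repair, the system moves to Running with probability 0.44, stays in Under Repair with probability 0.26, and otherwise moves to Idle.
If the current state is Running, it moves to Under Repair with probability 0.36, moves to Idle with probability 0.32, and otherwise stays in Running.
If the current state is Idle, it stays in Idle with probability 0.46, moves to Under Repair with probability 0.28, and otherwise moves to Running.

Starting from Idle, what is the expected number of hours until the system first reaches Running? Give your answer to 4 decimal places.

3.2319

Let t(s) be the expected number of hours to first reach Running from state s, with t(Running) = 0. Conditioning on the first hour:
t(Under Repair) = 1 + 0.26·t(Under Repair) + 0.3·t(Idle)
t(Idle) = 1 + 0.28·t(Under Repair) + 0.46·t(Idle)
Solving: t(Under Repair) = 2.6616, t(Idle) = 3.2319.
Expected hours from Idle to Running: 3.2319.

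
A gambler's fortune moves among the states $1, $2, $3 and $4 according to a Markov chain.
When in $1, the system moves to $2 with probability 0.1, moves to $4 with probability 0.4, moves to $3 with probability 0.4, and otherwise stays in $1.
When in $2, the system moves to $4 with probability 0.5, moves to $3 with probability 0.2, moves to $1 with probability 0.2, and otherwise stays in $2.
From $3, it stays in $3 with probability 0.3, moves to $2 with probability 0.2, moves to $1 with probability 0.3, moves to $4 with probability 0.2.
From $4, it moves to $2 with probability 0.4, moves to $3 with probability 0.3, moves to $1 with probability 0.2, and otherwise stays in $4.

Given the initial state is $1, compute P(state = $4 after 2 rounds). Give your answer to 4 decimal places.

0.2100

Propagate the distribution vector 2 rounds from $1.
After 0 rounds: (1.0000, 0.0000, 0.0000, 0.0000)
After 1 round: (0.1000, 0.1000, 0.4000, 0.4000)
After 2 rounds: (0.2300, 0.2600, 0.3000, 0.2100)
P(in $4 after 2 rounds) = 0.2100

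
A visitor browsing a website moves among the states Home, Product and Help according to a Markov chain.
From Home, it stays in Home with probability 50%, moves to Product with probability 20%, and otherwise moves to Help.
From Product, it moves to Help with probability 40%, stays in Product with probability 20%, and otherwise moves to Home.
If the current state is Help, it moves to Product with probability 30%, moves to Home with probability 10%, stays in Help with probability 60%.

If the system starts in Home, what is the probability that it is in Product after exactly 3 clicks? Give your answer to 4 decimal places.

0.2410

Propagate the distribution vector 3 clicks from Home.
After 0 clicks: (1.0000, 0.0000, 0.0000)
After 1 click: (0.5000, 0.2000, 0.3000)
After 2 clicks: (0.3600, 0.2300, 0.4100)
After 3 clicks: (0.3130, 0.2410, 0.4460)
P(in Product after 3 clicks) = 0.2410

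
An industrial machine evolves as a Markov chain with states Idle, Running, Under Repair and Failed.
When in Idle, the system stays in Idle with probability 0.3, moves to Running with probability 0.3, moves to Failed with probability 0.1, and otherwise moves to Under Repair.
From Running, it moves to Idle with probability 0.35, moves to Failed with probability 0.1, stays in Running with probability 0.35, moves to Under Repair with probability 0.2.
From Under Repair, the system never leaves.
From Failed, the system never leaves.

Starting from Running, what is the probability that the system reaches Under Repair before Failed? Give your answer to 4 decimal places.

0.7000

Let h(s) be the probability of absorption at Under Repair starting from transient state s. Then h(Under Repair) = 1 and h(Failed) = 0. By first-step analysis:
h(Idle) = 0.3·h(Idle) + 0.3·h(Running) + 0.3·1 + 0.1·0
h(Running) = 0.35·h(Idle) + 0.35·h(Running) + 0.2·1 + 0.1·0
Solving: h(Idle) = 0.7286, h(Running) = 0.7000.
Starting from Running, the probability is 0.7000.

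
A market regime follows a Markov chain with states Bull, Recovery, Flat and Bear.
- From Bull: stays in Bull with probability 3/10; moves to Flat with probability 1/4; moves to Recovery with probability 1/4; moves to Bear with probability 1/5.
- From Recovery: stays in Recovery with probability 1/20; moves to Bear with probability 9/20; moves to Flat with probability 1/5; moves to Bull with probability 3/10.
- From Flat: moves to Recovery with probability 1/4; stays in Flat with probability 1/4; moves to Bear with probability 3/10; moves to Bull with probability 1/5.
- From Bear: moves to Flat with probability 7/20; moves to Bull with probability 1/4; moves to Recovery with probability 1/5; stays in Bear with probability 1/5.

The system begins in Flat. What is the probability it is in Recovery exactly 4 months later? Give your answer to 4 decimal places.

0.1966

Propagate the distribution vector 4 months from Flat.
After 0 months: (0.0000, 0.0000, 1.0000, 0.0000)
After 1 month: (0.2000, 0.2500, 0.2500, 0.3000)
After 2 months: (0.2600, 0.1850, 0.2675, 0.2875)
After 3 months: (0.2589, 0.1986, 0.2695, 0.2730)
After 4 months: (0.2594, 0.1966, 0.2674, 0.2766)
P(in Recovery after 4 months) = 0.1966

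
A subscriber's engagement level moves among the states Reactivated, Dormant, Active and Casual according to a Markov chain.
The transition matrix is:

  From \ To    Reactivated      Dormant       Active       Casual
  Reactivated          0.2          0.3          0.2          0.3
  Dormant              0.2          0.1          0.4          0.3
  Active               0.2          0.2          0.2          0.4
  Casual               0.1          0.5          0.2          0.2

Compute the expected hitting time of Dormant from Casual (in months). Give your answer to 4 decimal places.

Let t(s) be the expected number of months to first reach Dormant from state s, with t(Dormant) = 0. Conditioning on the first month:
t(Reactivated) = 1 + 0.2·t(Reactivated) + 0.2·t(Active) + 0.3·t(Casual)
t(Active) = 1 + 0.2·t(Reactivated) + 0.2·t(Active) + 0.4·t(Casual)
t(Casual) = 1 + 0.1·t(Reactivated) + 0.2·t(Active) + 0.2·t(Casual)
Solving: t(Reactivated) = 2.9570, t(Active) = 3.1989, t(Casual) = 2.4194.
Expected months from Casual to Dormant: 2.4194.

2.4194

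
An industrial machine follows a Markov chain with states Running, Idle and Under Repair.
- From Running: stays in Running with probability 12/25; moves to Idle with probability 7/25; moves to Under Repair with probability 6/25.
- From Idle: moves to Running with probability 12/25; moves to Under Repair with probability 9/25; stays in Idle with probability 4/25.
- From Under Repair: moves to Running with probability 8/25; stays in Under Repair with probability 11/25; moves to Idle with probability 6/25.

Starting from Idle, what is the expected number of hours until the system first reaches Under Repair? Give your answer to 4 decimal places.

3.3069

Let t(s) be the expected number of hours to first reach Under Repair from state s, with t(Under Repair) = 0. Conditioning on the first hour:
t(Running) = 1 + 0.48·t(Running) + 0.28·t(Idle)
t(Idle) = 1 + 0.48·t(Running) + 0.16·t(Idle)
Solving: t(Running) = 3.7037, t(Idle) = 3.3069.
Expected hours from Idle to Under Repair: 3.3069.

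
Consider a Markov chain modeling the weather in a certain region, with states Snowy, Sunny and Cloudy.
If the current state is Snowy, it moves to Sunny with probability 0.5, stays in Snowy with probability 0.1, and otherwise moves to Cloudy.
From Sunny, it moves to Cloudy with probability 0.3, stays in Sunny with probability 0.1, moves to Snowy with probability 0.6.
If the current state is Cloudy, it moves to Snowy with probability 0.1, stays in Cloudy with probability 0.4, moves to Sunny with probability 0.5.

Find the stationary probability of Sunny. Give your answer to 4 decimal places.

Let the stationary distribution be π with π = πP and π_1 + π_2 + π_3 = 1.
π_1 = 0.1·π_1 + 0.6·π_2 + 0.1·π_3
π_2 = 0.5·π_1 + 0.1·π_2 + 0.5·π_3
Solving with the normalization constraint gives π = (0.2786, 0.3571, 0.3643).
So the stationary probability of Sunny is 0.3571.

0.3571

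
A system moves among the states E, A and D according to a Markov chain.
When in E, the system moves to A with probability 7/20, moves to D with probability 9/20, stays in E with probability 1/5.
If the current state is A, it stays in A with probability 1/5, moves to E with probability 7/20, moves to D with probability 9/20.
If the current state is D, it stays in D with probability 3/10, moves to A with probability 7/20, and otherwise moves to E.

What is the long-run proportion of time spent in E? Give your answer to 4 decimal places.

0.3043

Let the stationary distribution be π with π = πP and π_1 + π_2 + π_3 = 1.
π_1 = 0.2·π_1 + 0.35·π_2 + 0.35·π_3
π_2 = 0.35·π_1 + 0.2·π_2 + 0.35·π_3
Solving with the normalization constraint gives π = (0.3043, 0.3043, 0.3913).
So the stationary probability of E is 0.3043.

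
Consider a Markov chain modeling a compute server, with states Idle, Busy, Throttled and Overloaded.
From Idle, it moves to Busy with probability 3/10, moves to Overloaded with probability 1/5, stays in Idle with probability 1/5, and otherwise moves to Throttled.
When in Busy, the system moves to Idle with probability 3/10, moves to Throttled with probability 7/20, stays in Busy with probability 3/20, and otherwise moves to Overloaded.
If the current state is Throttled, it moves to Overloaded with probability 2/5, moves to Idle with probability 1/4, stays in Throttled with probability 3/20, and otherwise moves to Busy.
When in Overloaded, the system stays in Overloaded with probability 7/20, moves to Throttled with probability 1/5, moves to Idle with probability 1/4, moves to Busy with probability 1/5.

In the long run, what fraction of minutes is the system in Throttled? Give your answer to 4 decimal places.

0.2447

Let the stationary distribution be π with π = πP and π_1 + π_2 + π_3 + π_4 = 1.
π_1 = 0.2·π_1 + 0.3·π_2 + 0.25·π_3 + 0.25·π_4
π_2 = 0.3·π_1 + 0.15·π_2 + 0.2·π_3 + 0.2·π_4
π_3 = 0.3·π_1 + 0.35·π_2 + 0.15·π_3 + 0.2·π_4
Solving with the normalization constraint gives π = (0.2483, 0.2141, 0.2447, 0.2929).
So the stationary probability of Throttled is 0.2447.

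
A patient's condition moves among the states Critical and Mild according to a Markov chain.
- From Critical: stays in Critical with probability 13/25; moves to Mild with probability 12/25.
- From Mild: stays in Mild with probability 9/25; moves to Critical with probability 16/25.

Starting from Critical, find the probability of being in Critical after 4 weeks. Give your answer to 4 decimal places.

0.5715

Propagate the distribution vector 4 weeks from Critical.
After 0 weeks: (1.0000, 0.0000)
After 1 week: (0.5200, 0.4800)
After 2 weeks: (0.5776, 0.4224)
After 3 weeks: (0.5707, 0.4293)
After 4 weeks: (0.5715, 0.4285)
P(in Critical after 4 weeks) = 0.5715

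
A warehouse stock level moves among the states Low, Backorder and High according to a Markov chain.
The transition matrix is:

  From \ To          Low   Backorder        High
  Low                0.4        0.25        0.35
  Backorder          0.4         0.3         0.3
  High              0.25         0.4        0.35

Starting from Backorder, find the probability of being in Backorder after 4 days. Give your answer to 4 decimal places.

Propagate the distribution vector 4 days from Backorder.
After 0 days: (0.0000, 1.0000, 0.0000)
After 1 day: (0.4000, 0.3000, 0.3000)
After 2 days: (0.3550, 0.3100, 0.3350)
After 3 days: (0.3498, 0.3158, 0.3345)
After 4 days: (0.3498, 0.3160, 0.3342)
P(in Backorder after 4 days) = 0.3160

0.3160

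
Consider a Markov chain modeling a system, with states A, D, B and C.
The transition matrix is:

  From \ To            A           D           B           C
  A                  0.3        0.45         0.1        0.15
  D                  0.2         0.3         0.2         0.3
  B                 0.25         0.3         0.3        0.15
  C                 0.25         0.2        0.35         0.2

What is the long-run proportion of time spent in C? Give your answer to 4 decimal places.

0.2078

Let the stationary distribution be π with π = πP and π_1 + π_2 + π_3 + π_4 = 1.
π_1 = 0.3·π_1 + 0.2·π_2 + 0.25·π_3 + 0.25·π_4
π_2 = 0.45·π_1 + 0.3·π_2 + 0.3·π_3 + 0.2·π_4
π_3 = 0.1·π_1 + 0.2·π_2 + 0.3·π_3 + 0.35·π_4
Solving with the normalization constraint gives π = (0.2465, 0.3162, 0.2295, 0.2078).
So the stationary probability of C is 0.2078.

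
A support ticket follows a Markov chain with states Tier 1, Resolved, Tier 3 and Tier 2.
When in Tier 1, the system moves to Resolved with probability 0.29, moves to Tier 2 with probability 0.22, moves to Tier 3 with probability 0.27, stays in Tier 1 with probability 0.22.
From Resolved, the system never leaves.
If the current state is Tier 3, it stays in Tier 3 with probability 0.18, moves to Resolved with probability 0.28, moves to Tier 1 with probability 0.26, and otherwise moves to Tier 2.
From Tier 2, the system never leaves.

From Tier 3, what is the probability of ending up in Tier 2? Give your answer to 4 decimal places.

0.4840

Let h(s) be the probability of absorption at Tier 2 starting from transient state s. Then h(Tier 2) = 1 and h(Resolved) = 0. By first-step analysis:
h(Tier 1) = 0.22·h(Tier 1) + 0.29·0 + 0.27·h(Tier 3) + 0.22·1
h(Tier 3) = 0.26·h(Tier 1) + 0.28·0 + 0.18·h(Tier 3) + 0.28·1
Solving: h(Tier 1) = 0.4496, h(Tier 3) = 0.4840.
Starting from Tier 3, the probability is 0.4840.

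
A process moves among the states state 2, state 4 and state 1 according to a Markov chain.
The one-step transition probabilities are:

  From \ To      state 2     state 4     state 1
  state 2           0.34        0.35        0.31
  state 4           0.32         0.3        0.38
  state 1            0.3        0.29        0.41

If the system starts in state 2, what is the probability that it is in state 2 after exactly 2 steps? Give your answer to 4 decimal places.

Sum over the intermediate state after 1 step:
P = P(state 2→state 2)·P(state 2→state 2) + P(state 2→state 4)·P(state 4→state 2) + P(state 2→state 1)·P(state 1→state 2)
  = 0.34×0.34 + 0.35×0.32 + 0.31×0.3
  = 0.1156 + 0.1120 + 0.0930 = 0.3206

0.3206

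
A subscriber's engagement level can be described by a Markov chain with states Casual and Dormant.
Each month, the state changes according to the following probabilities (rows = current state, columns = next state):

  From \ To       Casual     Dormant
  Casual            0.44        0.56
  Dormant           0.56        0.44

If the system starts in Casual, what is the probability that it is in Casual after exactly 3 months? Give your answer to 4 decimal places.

Propagate the distribution vector 3 months from Casual.
After 0 months: (1.0000, 0.0000)
After 1 month: (0.4400, 0.5600)
After 2 months: (0.5072, 0.4928)
After 3 months: (0.4991, 0.5009)
P(in Casual after 3 months) = 0.4991

0.4991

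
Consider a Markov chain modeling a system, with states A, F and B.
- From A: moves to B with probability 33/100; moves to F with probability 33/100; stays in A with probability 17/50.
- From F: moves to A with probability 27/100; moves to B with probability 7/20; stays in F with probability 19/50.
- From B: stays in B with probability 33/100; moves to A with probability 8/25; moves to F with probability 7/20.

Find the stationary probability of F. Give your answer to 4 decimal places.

Let the stationary distribution be π with π = πP and π_1 + π_2 + π_3 = 1.
π_1 = 0.34·π_1 + 0.27·π_2 + 0.32·π_3
π_2 = 0.33·π_1 + 0.38·π_2 + 0.35·π_3
Solving with the normalization constraint gives π = (0.3084, 0.3545, 0.3371).
So the stationary probability of F is 0.3545.

0.3545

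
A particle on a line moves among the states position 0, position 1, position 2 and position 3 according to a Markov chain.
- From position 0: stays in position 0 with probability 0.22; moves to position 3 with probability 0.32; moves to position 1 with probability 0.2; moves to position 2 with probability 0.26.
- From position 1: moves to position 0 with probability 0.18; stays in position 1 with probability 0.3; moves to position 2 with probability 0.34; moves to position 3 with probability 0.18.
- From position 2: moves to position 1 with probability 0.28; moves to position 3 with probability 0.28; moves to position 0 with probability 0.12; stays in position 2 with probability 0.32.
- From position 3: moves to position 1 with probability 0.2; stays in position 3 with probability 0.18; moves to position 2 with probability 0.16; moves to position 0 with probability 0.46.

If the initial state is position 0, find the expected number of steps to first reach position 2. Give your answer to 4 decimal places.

Let t(s) be the expected number of steps to first reach position 2 from state s, with t(position 2) = 0. Conditioning on the first step:
t(position 0) = 1 + 0.22·t(position 0) + 0.2·t(position 1) + 0.32·t(position 3)
t(position 1) = 1 + 0.18·t(position 0) + 0.3·t(position 1) + 0.18·t(position 3)
t(position 3) = 1 + 0.46·t(position 0) + 0.2·t(position 1) + 0.18·t(position 3)
Solving: t(position 0) = 3.9614, t(position 1) = 3.5552, t(position 3) = 4.3089.
Expected steps from position 0 to position 2: 3.9614.

3.9614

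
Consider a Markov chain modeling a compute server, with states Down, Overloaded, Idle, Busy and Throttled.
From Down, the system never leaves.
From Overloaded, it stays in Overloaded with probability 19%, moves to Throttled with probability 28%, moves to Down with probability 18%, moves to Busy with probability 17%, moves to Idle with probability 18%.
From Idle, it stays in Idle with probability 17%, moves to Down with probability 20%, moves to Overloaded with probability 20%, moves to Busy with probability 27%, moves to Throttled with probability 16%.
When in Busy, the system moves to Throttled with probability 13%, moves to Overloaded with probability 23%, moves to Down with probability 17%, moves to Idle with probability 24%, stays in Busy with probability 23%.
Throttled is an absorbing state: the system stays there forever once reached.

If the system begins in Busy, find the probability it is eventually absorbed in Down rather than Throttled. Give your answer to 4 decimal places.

0.5143

Let h(s) be the probability of absorption at Down starting from transient state s. Then h(Down) = 1 and h(Throttled) = 0. By first-step analysis:
h(Overloaded) = 0.18·1 + 0.19·h(Overloaded) + 0.18·h(Idle) + 0.17·h(Busy) + 0.28·0
h(Idle) = 0.2·1 + 0.2·h(Overloaded) + 0.17·h(Idle) + 0.27·h(Busy) + 0.16·0
h(Busy) = 0.17·1 + 0.23·h(Overloaded) + 0.24·h(Idle) + 0.23·h(Busy) + 0.13·0
Solving: h(Overloaded) = 0.4447, h(Idle) = 0.5154, h(Busy) = 0.5143.
Starting from Busy, the probability is 0.5143.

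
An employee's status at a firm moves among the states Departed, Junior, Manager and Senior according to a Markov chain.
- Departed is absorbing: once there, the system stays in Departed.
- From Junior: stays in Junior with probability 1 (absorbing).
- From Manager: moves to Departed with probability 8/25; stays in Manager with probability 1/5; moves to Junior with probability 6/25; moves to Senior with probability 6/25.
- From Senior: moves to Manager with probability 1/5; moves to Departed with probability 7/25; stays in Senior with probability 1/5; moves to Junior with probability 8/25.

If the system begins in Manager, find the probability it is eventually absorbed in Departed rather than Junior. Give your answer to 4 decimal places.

Let h(s) be the probability of absorption at Departed starting from transient state s. Then h(Departed) = 1 and h(Junior) = 0. By first-step analysis:
h(Manager) = 0.32·1 + 0.24·0 + 0.2·h(Manager) + 0.24·h(Senior)
h(Senior) = 0.28·1 + 0.32·0 + 0.2·h(Manager) + 0.2·h(Senior)
Solving: h(Manager) = 0.5459, h(Senior) = 0.4865.
Starting from Manager, the probability is 0.5459.

0.5459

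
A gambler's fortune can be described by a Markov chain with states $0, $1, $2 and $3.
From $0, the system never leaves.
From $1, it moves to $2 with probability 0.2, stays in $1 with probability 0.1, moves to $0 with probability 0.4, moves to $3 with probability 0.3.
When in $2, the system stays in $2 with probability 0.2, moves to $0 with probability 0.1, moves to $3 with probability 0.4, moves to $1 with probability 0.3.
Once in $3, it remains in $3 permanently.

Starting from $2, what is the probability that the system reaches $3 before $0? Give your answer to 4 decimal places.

0.6818

Let h(s) be the probability of absorption at $3 starting from transient state s. Then h($3) = 1 and h($0) = 0. By first-step analysis:
h($1) = 0.4·0 + 0.1·h($1) + 0.2·h($2) + 0.3·1
h($2) = 0.1·0 + 0.3·h($1) + 0.2·h($2) + 0.4·1
Solving: h($1) = 0.4848, h($2) = 0.6818.
Starting from $2, the probability is 0.6818.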